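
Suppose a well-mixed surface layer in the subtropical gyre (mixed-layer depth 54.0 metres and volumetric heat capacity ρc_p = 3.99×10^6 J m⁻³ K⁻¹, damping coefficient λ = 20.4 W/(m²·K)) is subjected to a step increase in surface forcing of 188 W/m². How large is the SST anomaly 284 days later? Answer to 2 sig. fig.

Areal heat capacity C = ρc_p × D = 3.99×10^6 × 54.0 = 2.15×10^8 J/(m^2 K).
τ = C / λ = 2.15×10^8 / 20.4 = 1.06×10^7 s.
Equilibrium anomaly ΔT_eq = F / λ = 188 / 20.4 = 9.22 K.
t = 284 days = 2.45×10^7 s, so t/τ = 2.32.
ΔT(t) = ΔT_eq (1 − e^(−t/τ)) = 9.22 × (1 − e^−2.32) = 8.31 K.

8.3 K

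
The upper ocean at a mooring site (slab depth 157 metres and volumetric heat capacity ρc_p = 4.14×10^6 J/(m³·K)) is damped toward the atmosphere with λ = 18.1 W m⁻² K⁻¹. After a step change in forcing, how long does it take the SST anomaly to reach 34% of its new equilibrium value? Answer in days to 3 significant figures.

173 days

Areal heat capacity C = ρc_p × D = 4.14×10^6 × 157 = 6.50×10^8 J/(m^2 K).
τ = C / λ = 6.50×10^8 / 18.1 = 3.59×10^7 s.
Fraction reached: 1 − e^(−t/τ) = 0.34 ⇒ t = −τ ln(1 − 0.34) = τ × 0.416.
t = 1.49×10^7 s = 173 days.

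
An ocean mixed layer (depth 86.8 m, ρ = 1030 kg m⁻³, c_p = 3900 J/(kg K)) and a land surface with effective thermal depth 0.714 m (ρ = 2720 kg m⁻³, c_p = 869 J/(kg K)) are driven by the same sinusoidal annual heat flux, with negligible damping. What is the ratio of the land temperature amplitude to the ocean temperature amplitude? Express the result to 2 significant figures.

210

C_ocean = 1030 × 3900 × 86.8 = 3.49×10^8 J/(m²·K).
C_land = 2720 × 869 × 0.714 = 1.69×10^6 J/(m²·K).
Undamped amplitude ∝ 1/C, so A_land/A_ocean = C_ocean/C_land = 207.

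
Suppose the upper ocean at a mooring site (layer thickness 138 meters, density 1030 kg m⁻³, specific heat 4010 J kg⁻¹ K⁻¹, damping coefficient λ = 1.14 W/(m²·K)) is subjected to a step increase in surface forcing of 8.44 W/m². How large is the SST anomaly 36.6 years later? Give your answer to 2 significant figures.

Areal heat capacity C = ρ c_p D = 1030 × 4010 × 138 = 5.70×10^8 J m⁻² K⁻¹.
τ = C / λ = 5.70×10^8 / 1.14 = 5.00×10^8 s.
Equilibrium anomaly ΔT_eq = F / λ = 8.44 / 1.14 = 7.40 K.
t = 36.6 years = 1.16×10^9 s, so t/τ = 2.31.
ΔT(t) = ΔT_eq (1 − e^(−t/τ)) = 7.40 × (1 − e^−2.31) = 6.67 K.

6.7 K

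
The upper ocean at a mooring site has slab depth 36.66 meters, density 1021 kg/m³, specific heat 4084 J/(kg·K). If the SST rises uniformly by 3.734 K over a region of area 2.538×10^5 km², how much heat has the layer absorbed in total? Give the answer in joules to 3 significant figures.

1.45×10^20 J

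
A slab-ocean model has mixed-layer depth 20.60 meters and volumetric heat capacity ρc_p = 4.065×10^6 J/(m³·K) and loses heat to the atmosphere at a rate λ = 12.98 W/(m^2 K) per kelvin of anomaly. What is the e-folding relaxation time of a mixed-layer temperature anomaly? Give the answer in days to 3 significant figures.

74.7 days

Areal heat capacity C = ρc_p × D = 4.065×10^6 × 20.60 = 8.37×10^7 J/(m²·K).
Relaxation time τ = C / λ = 8.37×10^7 / 12.98 = 6.45×10^6 s.
In days: 6.45×10^6 s / (86400 s/day) = 74.7 days.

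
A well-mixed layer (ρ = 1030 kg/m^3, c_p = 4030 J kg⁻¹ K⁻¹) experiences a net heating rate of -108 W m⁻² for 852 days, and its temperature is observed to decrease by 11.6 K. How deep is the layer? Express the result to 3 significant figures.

Heat input Q = F Δt = -108 × 7.36×10^7 s = -7.95×10^9 J/m².
Required areal heat capacity C = Q / ΔT = 6.85×10^8 J/(m²·K).
Depth D = C / (ρ c_p) = 6.85×10^8 / (1030 × 4030) = 165 m.

165 m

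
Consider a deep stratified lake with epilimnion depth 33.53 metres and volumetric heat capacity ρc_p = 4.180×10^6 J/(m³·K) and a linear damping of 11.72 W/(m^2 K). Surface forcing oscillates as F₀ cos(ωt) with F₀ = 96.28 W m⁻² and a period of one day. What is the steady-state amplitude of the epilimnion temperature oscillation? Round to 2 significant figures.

Areal heat capacity C = ρc_p × D = 4.180×10^6 × 33.53 = 1.40×10^8 J/(m^2 K).
Angular frequency ω = 2π / T = 2π / 86400 s = 7.27×10^-5 s⁻¹.
√((Cω)² + λ²) = √((10200)² + 11.72²) = 10200 W/(m²·K).
Amplitude A = F₀ / √((Cω)²+λ²) = 96.28 / 10200 = 0.00945 K.

0.0094 K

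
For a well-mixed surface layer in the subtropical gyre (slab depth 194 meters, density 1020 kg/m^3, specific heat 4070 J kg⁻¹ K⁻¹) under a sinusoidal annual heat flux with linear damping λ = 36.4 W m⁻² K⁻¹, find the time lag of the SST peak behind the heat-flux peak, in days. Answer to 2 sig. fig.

78 days

Areal heat capacity C = ρ c_p D = 1020 × 4070 × 194 = 8.05×10^8 J/(m^2 K).
ω = 2π / 3.15×10^7 s = 1.99×10^-7 s⁻¹.
Phase lag φ = arctan(Cω/λ) = arctan(160/36.4) = 1.35 rad.
Time lag = φ / ω = 1.35 / 1.99×10^-7 = 6.76×10^6 s = 78.3 days.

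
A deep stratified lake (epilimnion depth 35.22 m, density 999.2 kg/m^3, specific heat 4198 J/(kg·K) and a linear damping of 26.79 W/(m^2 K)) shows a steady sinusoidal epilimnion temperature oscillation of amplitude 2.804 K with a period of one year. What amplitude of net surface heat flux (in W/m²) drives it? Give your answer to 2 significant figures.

Areal heat capacity C = ρ c_p D = 999.2 × 4198 × 35.22 = 1.48×10^8 J/(m^2 K).
ω = 2π / 3.15×10^7 s = 1.99×10^-7 s⁻¹.
√((Cω)² + λ²) = √((29.4)² + 26.79²) = 39.8 W/(m²·K).
F₀ = A × √((Cω)²+λ²) = 2.804 × 39.8 = 112 W/m².

110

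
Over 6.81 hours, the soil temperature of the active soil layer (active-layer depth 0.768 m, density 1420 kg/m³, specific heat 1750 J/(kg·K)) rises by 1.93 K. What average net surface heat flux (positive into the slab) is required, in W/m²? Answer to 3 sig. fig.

Areal heat capacity C = ρ c_p D = 1420 × 1750 × 0.768 = 1.91×10^6 J m⁻² K⁻¹.
Required heat per unit area: Q = C ΔT = 1.91×10^6 × 1.93 = 3.68×10^6 J/m².
Flux F = Q / Δt = 3.68×10^6 / 24500 s = 150 W/m².

150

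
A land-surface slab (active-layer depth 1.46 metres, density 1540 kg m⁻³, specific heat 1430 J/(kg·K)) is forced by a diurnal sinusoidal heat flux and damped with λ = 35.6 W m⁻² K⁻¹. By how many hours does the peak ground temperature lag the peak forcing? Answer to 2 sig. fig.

5.4 hours

Areal heat capacity C = ρ c_p D = 1540 × 1430 × 1.46 = 3.22×10^6 J m⁻² K⁻¹.
ω = 2π / 86400 s = 7.27×10^-5 s⁻¹.
Phase lag φ = arctan(Cω/λ) = arctan(234/35.6) = 1.42 rad.
Time lag = φ / ω = 1.42 / 7.27×10^-5 = 19500 s = 5.42 hours.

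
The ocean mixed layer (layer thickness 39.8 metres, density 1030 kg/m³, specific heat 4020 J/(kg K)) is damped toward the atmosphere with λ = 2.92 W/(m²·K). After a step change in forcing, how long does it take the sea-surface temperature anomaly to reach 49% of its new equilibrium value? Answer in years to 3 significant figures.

1.20 years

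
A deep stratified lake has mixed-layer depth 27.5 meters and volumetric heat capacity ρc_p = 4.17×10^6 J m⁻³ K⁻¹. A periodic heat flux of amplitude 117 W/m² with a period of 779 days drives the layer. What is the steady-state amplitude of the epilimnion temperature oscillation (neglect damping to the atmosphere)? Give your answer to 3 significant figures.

10.9 K

Areal heat capacity C = ρc_p × D = 4.17×10^6 × 27.5 = 1.15×10^8 J m⁻² K⁻¹.
Angular frequency ω = 2π / T = 2π / 6.73×10^7 s = 9.34×10^-8 s⁻¹.
Cω = 1.15×10^8 × 9.34×10^-8 = 10.7 W/(m²·K).
Amplitude A = F₀ / (Cω) = 117 / 10.7 = 10.9 K.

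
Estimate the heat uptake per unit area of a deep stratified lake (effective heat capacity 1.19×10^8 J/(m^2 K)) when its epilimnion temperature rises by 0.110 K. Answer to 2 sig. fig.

1.3×10^7

Areal heat capacity C = 1.19×10^8 J/(m^2 K) (given).
ΔQ = C ΔT = 1.19×10^8 × 0.110 = 1.31×10^7 J/m².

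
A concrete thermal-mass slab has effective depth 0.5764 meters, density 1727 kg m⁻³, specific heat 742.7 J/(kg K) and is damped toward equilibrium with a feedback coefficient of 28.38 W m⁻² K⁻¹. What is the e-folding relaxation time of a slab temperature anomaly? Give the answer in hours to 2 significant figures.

7.2 hours

Areal heat capacity C = ρ c_p D = 1727 × 742.7 × 0.5764 = 7.39×10^5 J m⁻² K⁻¹.
Relaxation time τ = C / λ = 7.39×10^5 / 28.38 = 26100 s.
In hours: 26100 s / (3600 s/hour) = 7.24 hours.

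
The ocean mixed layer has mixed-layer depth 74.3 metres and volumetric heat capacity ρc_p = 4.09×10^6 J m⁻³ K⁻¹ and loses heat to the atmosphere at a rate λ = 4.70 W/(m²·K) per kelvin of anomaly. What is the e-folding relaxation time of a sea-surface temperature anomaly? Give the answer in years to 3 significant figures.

2.05 years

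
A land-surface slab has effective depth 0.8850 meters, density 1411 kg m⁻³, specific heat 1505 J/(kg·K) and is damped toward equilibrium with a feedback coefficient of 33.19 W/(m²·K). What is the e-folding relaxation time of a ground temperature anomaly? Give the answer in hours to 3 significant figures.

15.7 hours

Areal heat capacity C = ρ c_p D = 1411 × 1505 × 0.8850 = 1.88×10^6 J/(m^2 K).
Relaxation time τ = C / λ = 1.88×10^6 / 33.19 = 56600 s.
In hours: 56600 s / (3600 s/hour) = 15.7 hours.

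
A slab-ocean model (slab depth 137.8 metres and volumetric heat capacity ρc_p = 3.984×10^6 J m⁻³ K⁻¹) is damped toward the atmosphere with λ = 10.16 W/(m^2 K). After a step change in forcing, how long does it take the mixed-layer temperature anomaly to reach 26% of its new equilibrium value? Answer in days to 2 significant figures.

190 days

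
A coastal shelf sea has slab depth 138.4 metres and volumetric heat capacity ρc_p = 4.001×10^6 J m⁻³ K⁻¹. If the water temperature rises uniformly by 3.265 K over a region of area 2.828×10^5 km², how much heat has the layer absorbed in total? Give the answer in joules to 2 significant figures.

Areal heat capacity C = ρc_p × D = 4.001×10^6 × 138.4 = 5.54×10^8 J m⁻² K⁻¹.
Heat per unit area: q = C ΔT = 5.54×10^8 × 3.265 = 1.81×10^9 J/m².
Total heat: Q = q × A = 1.81×10^9 × (2.828×10^5 × 10⁶ m²) = 5.11×10^20 J.

5.1×10^20 J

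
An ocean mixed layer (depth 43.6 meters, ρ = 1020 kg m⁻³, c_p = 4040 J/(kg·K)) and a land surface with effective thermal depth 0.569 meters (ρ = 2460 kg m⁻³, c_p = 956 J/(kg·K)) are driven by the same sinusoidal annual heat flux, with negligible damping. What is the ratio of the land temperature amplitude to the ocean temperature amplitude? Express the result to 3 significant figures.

C_ocean = 1020 × 4040 × 43.6 = 1.80×10^8 J/(m²·K).
C_land = 2460 × 956 × 0.569 = 1.34×10^6 J/(m²·K).
Undamped amplitude ∝ 1/C, so A_land/A_ocean = C_ocean/C_land = 134.

134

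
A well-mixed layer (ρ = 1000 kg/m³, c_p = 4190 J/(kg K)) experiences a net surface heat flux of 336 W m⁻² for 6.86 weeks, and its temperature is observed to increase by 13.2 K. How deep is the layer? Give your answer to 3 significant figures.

25.2 m

Heat input Q = F Δt = 336 × 4.15×10^6 s = 1.39×10^9 J/m².
Required areal heat capacity C = Q / ΔT = 1.06×10^8 J/(m²·K).
Depth D = C / (ρ c_p) = 1.06×10^8 / (1000 × 4190) = 25.2 m.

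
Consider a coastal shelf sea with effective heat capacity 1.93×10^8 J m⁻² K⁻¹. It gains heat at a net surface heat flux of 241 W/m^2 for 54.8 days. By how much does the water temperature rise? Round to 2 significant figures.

5.9 K

Areal heat capacity C = 1.93×10^8 J m⁻² K⁻¹ (given).
Net heat input Q = F Δt = 241 × (54.8 days × 86400 s/day) = 1.14×10^9 J/m².
ΔT = Q / C = 1.14×10^9 / 1.93×10^8 = 5.91 K.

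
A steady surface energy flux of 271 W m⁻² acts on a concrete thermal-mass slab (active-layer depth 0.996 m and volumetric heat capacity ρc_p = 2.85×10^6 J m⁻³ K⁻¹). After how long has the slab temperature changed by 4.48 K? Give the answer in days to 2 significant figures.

0.54 days

Areal heat capacity C = ρc_p × D = 2.85×10^6 × 0.996 = 2.84×10^6 J m⁻² K⁻¹.
Time required: Δt = C ΔT / F = 2.84×10^6 × 4.48 / 271 = 46900 s.
In days: 46900 s / (86400 s/day) = 0.543 days.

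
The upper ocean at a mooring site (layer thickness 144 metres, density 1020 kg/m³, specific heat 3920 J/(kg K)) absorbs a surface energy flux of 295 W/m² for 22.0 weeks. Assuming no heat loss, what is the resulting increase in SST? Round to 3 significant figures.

Areal heat capacity C = ρ c_p D = 1020 × 3920 × 144 = 5.76×10^8 J/(m²·K).
Net heat input Q = F Δt = 295 × (22.0 weeks × 6.048×10^5 s/week) = 3.93×10^9 J/m².
ΔT = Q / C = 3.93×10^9 / 5.76×10^8 = 6.82 K.

6.82 K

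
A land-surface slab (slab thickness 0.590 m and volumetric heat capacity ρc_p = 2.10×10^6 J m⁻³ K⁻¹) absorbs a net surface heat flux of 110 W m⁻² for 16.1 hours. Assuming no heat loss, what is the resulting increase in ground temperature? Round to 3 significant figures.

5.15 K

Areal heat capacity C = ρc_p × D = 2.10×10^6 × 0.590 = 1.24×10^6 J/(m^2 K).
Net heat input Q = F Δt = 110 × (16.1 hours × 3600 s/hour) = 6.38×10^6 J/m².
ΔT = Q / C = 6.38×10^6 / 1.24×10^6 = 5.15 K.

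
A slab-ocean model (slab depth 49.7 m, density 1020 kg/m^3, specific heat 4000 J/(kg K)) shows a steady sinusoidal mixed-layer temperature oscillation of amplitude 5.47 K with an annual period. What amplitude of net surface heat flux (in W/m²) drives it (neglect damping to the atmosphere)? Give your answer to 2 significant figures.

220

Areal heat capacity C = ρ c_p D = 1020 × 4000 × 49.7 = 2.03×10^8 J/(m^2 K).
ω = 2π / 3.15×10^7 s = 1.99×10^-7 s⁻¹.
Cω = 2.03×10^8 × 1.99×10^-7 = 40.4 W/(m²·K).
F₀ = A × Cω = 5.47 × 40.4 = 221 W/m².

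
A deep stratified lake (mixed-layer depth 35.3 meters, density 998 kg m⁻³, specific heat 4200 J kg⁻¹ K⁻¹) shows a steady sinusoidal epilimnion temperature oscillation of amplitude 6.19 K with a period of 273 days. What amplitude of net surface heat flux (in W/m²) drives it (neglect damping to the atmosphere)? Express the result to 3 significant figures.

244

Areal heat capacity C = ρ c_p D = 998 × 4200 × 35.3 = 1.48×10^8 J/(m^2 K).
ω = 2π / 2.36×10^7 s = 2.66×10^-7 s⁻¹.
Cω = 1.48×10^8 × 2.66×10^-7 = 39.4 W/(m²·K).
F₀ = A × Cω = 6.19 × 39.4 = 244 W/m².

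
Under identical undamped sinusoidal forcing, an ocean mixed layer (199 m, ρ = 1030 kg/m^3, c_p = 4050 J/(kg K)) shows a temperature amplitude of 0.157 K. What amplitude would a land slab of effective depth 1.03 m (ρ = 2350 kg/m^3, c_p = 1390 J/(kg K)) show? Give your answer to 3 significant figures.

C_ocean = 8.30×10^8 J/(m²·K); C_land = 3.36×10^6 J/(m²·K).
A ∝ 1/C ⇒ A_land = A_ocean × C_ocean/C_land = 0.157 × 247 = 38.7 K.

38.7 K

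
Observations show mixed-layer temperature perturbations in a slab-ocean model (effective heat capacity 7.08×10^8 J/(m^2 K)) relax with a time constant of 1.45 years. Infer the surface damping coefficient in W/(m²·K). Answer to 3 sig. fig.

15.5

Areal heat capacity C = 7.08×10^8 J/(m^2 K) (given).
τ = 1.45 years = 4.58×10^7 s.
λ = C / τ = 7.08×10^8 / 4.58×10^7 = 15.5 W/(m²·K).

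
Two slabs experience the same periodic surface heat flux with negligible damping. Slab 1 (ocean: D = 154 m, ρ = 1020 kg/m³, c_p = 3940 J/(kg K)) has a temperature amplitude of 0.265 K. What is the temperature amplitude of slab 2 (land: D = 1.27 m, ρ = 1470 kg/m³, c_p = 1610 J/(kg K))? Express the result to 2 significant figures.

55 K

C_ocean = 6.19×10^8 J/(m²·K); C_land = 3.01×10^6 J/(m²·K).
A ∝ 1/C ⇒ A_land = A_ocean × C_ocean/C_land = 0.265 × 206 = 54.6 K.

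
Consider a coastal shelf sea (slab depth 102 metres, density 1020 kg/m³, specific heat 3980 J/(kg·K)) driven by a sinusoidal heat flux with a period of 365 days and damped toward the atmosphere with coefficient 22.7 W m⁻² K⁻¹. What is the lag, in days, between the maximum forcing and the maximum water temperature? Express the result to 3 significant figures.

Areal heat capacity C = ρ c_p D = 1020 × 3980 × 102 = 4.14×10^8 J/(m²·K).
ω = 2π / 3.15×10^7 s = 1.99×10^-7 s⁻¹.
Phase lag φ = arctan(Cω/λ) = arctan(82.5/22.7) = 1.30 rad.
Time lag = φ / ω = 1.30 / 1.99×10^-7 = 6.54×10^6 s = 75.7 days.

75.7 days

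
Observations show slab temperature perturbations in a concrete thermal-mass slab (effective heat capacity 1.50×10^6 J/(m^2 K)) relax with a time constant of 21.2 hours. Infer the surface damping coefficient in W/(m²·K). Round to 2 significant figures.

Areal heat capacity C = 1.50×10^6 J/(m^2 K) (given).
τ = 21.2 hours = 76300 s.
λ = C / τ = 1.50×10^6 / 76300 = 19.7 W/(m²·K).

20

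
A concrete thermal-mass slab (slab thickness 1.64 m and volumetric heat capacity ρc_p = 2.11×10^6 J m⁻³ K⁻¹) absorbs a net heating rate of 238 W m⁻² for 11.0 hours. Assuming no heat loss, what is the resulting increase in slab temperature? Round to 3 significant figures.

Areal heat capacity C = ρc_p × D = 2.11×10^6 × 1.64 = 3.46×10^6 J/(m²·K).
Net heat input Q = F Δt = 238 × (11.0 hours × 3600 s/hour) = 9.42×10^6 J/m².
ΔT = Q / C = 9.42×10^6 / 3.46×10^6 = 2.72 K.

2.72 K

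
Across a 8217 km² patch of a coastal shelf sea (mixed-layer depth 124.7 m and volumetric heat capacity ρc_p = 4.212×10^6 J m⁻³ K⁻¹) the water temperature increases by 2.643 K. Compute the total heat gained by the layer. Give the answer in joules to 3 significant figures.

Areal heat capacity C = ρc_p × D = 4.212×10^6 × 124.7 = 5.25×10^8 J m⁻² K⁻¹.
Heat per unit area: q = C ΔT = 5.25×10^8 × 2.643 = 1.39×10^9 J/m².
Total heat: Q = q × A = 1.39×10^9 × (8217 × 10⁶ m²) = 1.14×10^19 J.

1.14×10^19 J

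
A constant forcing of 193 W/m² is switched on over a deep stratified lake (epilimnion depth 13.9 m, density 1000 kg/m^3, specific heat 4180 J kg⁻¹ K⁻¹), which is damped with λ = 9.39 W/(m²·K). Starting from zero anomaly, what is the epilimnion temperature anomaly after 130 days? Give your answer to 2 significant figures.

Areal heat capacity C = ρ c_p D = 1000 × 4180 × 13.9 = 5.81×10^7 J m⁻² K⁻¹.
τ = C / λ = 5.81×10^7 / 9.39 = 6.19×10^6 s.
Equilibrium anomaly ΔT_eq = F / λ = 193 / 9.39 = 20.6 K.
t = 130 days = 1.12×10^7 s, so t/τ = 1.82.
ΔT(t) = ΔT_eq (1 − e^(−t/τ)) = 20.6 × (1 − e^−1.82) = 17.2 K.

17 K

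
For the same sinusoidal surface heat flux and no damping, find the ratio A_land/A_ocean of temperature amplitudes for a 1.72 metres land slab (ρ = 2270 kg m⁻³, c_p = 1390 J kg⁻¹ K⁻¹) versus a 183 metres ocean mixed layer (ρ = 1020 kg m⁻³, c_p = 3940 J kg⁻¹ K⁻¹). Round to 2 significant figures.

140

C_ocean = 1020 × 3940 × 183 = 7.35×10^8 J/(m²·K).
C_land = 2270 × 1390 × 1.72 = 5.43×10^6 J/(m²·K).
Undamped amplitude ∝ 1/C, so A_land/A_ocean = C_ocean/C_land = 136.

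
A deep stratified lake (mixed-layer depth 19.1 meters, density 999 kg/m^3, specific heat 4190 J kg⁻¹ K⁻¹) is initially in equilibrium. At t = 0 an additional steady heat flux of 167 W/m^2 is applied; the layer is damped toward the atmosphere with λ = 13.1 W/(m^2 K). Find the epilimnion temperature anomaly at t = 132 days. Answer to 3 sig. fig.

10.8 K

Areal heat capacity C = ρ c_p D = 999 × 4190 × 19.1 = 7.99×10^7 J/(m^2 K).
τ = C / λ = 7.99×10^7 / 13.1 = 6.10×10^6 s.
Equilibrium anomaly ΔT_eq = F / λ = 167 / 13.1 = 12.7 K.
t = 132 days = 1.14×10^7 s, so t/τ = 1.87.
ΔT(t) = ΔT_eq (1 − e^(−t/τ)) = 12.7 × (1 − e^−1.87) = 10.8 K.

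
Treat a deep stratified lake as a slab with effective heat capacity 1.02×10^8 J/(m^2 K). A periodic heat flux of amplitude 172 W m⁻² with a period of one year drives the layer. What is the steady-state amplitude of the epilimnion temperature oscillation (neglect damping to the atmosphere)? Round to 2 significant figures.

8.5 K

Areal heat capacity C = 1.02×10^8 J/(m^2 K) (given).
Angular frequency ω = 2π / T = 2π / 3.15×10^7 s = 1.99×10^-7 s⁻¹.
Cω = 1.02×10^8 × 1.99×10^-7 = 20.3 W/(m²·K).
Amplitude A = F₀ / (Cω) = 172 / 20.3 = 8.46 K.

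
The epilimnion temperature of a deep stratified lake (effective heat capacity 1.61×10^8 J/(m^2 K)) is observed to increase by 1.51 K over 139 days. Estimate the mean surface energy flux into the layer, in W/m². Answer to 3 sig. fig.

Areal heat capacity C = 1.61×10^8 J/(m^2 K) (given).
Required heat per unit area: Q = C ΔT = 1.61×10^8 × 1.51 = 2.43×10^8 J/m².
Flux F = Q / Δt = 2.43×10^8 / 1.20×10^7 s = 20.2 W/m².

20.2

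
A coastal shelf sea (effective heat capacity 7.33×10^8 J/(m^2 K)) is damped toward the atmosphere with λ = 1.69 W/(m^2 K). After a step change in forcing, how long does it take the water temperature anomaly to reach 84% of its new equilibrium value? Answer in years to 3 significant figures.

Areal heat capacity C = 7.33×10^8 J/(m^2 K) (given).
τ = C / λ = 7.33×10^8 / 1.69 = 4.34×10^8 s.
Fraction reached: 1 − e^(−t/τ) = 0.84 ⇒ t = −τ ln(1 − 0.84) = τ × 1.83.
t = 7.95×10^8 s = 25.2 years.

25.2 years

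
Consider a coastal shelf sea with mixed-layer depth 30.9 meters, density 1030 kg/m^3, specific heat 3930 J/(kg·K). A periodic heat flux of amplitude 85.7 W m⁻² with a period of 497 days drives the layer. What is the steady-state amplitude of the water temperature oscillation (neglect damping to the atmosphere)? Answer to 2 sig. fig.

4.7 K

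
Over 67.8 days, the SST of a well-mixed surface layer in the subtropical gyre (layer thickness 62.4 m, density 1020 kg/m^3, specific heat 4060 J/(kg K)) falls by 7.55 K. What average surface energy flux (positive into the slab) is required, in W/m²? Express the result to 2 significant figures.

Areal heat capacity C = ρ c_p D = 1020 × 4060 × 62.4 = 2.58×10^8 J/(m²·K).
Required heat per unit area: Q = C ΔT = 2.58×10^8 × -7.55 = -1.95×10^9 J/m².
Flux F = Q / Δt = -1.95×10^9 / 5.86×10^6 s = -333 W/m².

-330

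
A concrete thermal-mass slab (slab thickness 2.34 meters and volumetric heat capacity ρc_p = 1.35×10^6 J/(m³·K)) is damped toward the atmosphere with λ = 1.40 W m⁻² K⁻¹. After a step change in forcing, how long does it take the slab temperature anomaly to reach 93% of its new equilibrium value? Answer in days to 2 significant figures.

69 days

Areal heat capacity C = ρc_p × D = 1.35×10^6 × 2.34 = 3.16×10^6 J m⁻² K⁻¹.
τ = C / λ = 3.16×10^6 / 1.40 = 2.26×10^6 s.
Fraction reached: 1 − e^(−t/τ) = 0.93 ⇒ t = −τ ln(1 − 0.93) = τ × 2.66.
t = 6.00×10^6 s = 69.4 days.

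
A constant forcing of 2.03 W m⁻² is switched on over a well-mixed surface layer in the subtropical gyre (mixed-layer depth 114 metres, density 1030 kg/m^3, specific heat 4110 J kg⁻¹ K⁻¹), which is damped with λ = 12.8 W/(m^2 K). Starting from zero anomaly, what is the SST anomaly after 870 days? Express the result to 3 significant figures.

Areal heat capacity C = ρ c_p D = 1030 × 4110 × 114 = 4.83×10^8 J/(m^2 K).
τ = C / λ = 4.83×10^8 / 12.8 = 3.77×10^7 s.
Equilibrium anomaly ΔT_eq = F / λ = 2.03 / 12.8 = 0.159 K.
t = 870 days = 7.52×10^7 s, so t/τ = 1.99.
ΔT(t) = ΔT_eq (1 − e^(−t/τ)) = 0.159 × (1 − e^−1.99) = 0.137 K.

0.137 K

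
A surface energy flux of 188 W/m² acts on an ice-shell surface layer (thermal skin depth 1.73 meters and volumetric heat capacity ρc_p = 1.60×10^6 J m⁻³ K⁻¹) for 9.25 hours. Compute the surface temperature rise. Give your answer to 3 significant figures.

Areal heat capacity C = ρc_p × D = 1.60×10^6 × 1.73 = 2.77×10^6 J m⁻² K⁻¹.
Net heat input Q = F Δt = 188 × (9.25 hours × 3600 s/hour) = 6.26×10^6 J/m².
ΔT = Q / C = 6.26×10^6 / 2.77×10^6 = 2.26 K.

2.26 K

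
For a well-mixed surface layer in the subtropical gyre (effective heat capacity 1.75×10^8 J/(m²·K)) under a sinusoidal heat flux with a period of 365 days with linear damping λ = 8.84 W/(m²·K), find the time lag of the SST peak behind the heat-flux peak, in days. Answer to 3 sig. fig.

Areal heat capacity C = 1.75×10^8 J/(m²·K) (given).
ω = 2π / 3.15×10^7 s = 1.99×10^-7 s⁻¹.
Phase lag φ = arctan(Cω/λ) = arctan(34.9/8.84) = 1.32 rad.
Time lag = φ / ω = 1.32 / 1.99×10^-7 = 6.64×10^6 s = 76.8 days.

76.8 days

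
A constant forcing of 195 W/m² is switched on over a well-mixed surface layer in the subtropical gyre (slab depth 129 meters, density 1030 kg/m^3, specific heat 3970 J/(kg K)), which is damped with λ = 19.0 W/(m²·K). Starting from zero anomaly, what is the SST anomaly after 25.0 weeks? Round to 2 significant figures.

4.3 K

Areal heat capacity C = ρ c_p D = 1030 × 3970 × 129 = 5.27×10^8 J/(m²·K).
τ = C / λ = 5.27×10^8 / 19.0 = 2.78×10^7 s.
Equilibrium anomaly ΔT_eq = F / λ = 195 / 19.0 = 10.3 K.
t = 25.0 weeks = 1.51×10^7 s, so t/τ = 0.545.
ΔT(t) = ΔT_eq (1 − e^(−t/τ)) = 10.3 × (1 − e^−0.545) = 4.31 K.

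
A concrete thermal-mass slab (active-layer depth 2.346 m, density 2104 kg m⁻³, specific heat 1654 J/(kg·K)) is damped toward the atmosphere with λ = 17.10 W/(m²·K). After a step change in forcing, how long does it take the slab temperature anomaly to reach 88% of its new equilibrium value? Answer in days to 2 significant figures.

12 days

Areal heat capacity C = ρ c_p D = 2104 × 1654 × 2.346 = 8.16×10^6 J/(m^2 K).
τ = C / λ = 8.16×10^6 / 17.10 = 4.77×10^5 s.
Fraction reached: 1 − e^(−t/τ) = 0.88 ⇒ t = −τ ln(1 − 0.88) = τ × 2.12.
t = 1.01×10^6 s = 11.7 days.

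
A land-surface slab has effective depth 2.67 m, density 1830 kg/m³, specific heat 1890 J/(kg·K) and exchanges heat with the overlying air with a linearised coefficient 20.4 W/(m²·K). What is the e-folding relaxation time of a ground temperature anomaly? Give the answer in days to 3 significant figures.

5.24 days

Areal heat capacity C = ρ c_p D = 1830 × 1890 × 2.67 = 9.23×10^6 J/(m²·K).
Relaxation time τ = C / λ = 9.23×10^6 / 20.4 = 4.53×10^5 s.
In days: 4.53×10^5 s / (86400 s/day) = 5.24 days.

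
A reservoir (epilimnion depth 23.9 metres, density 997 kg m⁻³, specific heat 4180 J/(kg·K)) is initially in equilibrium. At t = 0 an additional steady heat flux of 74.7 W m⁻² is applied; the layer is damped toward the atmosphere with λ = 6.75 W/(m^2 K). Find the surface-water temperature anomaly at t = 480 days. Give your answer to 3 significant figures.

10.4 K

Areal heat capacity C = ρ c_p D = 997 × 4180 × 23.9 = 9.96×10^7 J/(m^2 K).
τ = C / λ = 9.96×10^7 / 6.75 = 1.48×10^7 s.
Equilibrium anomaly ΔT_eq = F / λ = 74.7 / 6.75 = 11.1 K.
t = 480 days = 4.15×10^7 s, so t/τ = 2.81.
ΔT(t) = ΔT_eq (1 − e^(−t/τ)) = 11.1 × (1 − e^−2.81) = 10.4 K.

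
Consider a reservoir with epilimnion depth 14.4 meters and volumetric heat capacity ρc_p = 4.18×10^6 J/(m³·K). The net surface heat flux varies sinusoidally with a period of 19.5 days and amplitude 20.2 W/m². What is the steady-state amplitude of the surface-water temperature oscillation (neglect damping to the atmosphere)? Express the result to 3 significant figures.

0.0900 K

Areal heat capacity C = ρc_p × D = 4.18×10^6 × 14.4 = 6.02×10^7 J m⁻² K⁻¹.
Angular frequency ω = 2π / T = 2π / 1.68×10^6 s = 3.73×10^-6 s⁻¹.
Cω = 6.02×10^7 × 3.73×10^-6 = 224 W/(m²·K).
Amplitude A = F₀ / (Cω) = 20.2 / 224 = 0.0900 K.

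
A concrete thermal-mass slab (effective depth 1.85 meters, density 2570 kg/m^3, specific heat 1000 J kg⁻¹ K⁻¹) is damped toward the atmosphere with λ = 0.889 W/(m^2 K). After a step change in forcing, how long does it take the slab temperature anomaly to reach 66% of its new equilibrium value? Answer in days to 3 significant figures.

Areal heat capacity C = ρ c_p D = 2570 × 1000 × 1.85 = 4.75×10^6 J m⁻² K⁻¹.
τ = C / λ = 4.75×10^6 / 0.889 = 5.35×10^6 s.
Fraction reached: 1 − e^(−t/τ) = 0.66 ⇒ t = −τ ln(1 − 0.66) = τ × 1.08.
t = 5.77×10^6 s = 66.8 days.

66.8 days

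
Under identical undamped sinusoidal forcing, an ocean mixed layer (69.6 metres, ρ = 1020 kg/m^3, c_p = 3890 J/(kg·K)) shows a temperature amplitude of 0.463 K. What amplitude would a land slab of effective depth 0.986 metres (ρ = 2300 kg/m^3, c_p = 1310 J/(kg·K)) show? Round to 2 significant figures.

43 K

C_ocean = 2.76×10^8 J/(m²·K); C_land = 2.97×10^6 J/(m²·K).
A ∝ 1/C ⇒ A_land = A_ocean × C_ocean/C_land = 0.463 × 93.0 = 43.0 K.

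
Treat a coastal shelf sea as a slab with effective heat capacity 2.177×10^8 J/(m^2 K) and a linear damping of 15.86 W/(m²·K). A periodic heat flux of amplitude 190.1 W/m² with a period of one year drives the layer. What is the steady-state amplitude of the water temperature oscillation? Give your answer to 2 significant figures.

Areal heat capacity C = 2.177×10^8 J/(m^2 K) (given).
Angular frequency ω = 2π / T = 2π / 3.15×10^7 s = 1.99×10^-7 s⁻¹.
√((Cω)² + λ²) = √((43.4)² + 15.86²) = 46.2 W/(m²·K).
Amplitude A = F₀ / √((Cω)²+λ²) = 190.1 / 46.2 = 4.12 K.

4.1 K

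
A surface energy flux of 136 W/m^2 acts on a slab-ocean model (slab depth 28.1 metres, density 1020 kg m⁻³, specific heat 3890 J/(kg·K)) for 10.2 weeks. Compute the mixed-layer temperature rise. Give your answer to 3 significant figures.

Areal heat capacity C = ρ c_p D = 1020 × 3890 × 28.1 = 1.11×10^8 J/(m²·K).
Net heat input Q = F Δt = 136 × (10.2 weeks × 6.048×10^5 s/week) = 8.39×10^8 J/m².
ΔT = Q / C = 8.39×10^8 / 1.11×10^8 = 7.52 K.

7.52 K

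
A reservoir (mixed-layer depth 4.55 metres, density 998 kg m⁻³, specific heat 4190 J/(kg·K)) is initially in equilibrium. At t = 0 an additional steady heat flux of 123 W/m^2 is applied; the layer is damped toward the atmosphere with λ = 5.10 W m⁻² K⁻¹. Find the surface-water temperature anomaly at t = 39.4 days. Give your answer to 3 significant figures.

14.4 K

Areal heat capacity C = ρ c_p D = 998 × 4190 × 4.55 = 1.90×10^7 J m⁻² K⁻¹.
τ = C / λ = 1.90×10^7 / 5.10 = 3.73×10^6 s.
Equilibrium anomaly ΔT_eq = F / λ = 123 / 5.10 = 24.1 K.
t = 39.4 days = 3.40×10^6 s, so t/τ = 0.912.
ΔT(t) = ΔT_eq (1 − e^(−t/τ)) = 24.1 × (1 − e^−0.912) = 14.4 K.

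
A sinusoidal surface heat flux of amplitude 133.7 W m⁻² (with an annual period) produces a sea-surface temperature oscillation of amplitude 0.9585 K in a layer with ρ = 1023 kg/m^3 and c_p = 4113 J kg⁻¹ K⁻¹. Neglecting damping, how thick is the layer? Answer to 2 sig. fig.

170 m

ω = 2π / 3.15×10^7 s = 1.99×10^-7 s⁻¹.
Required C = F₀ / (A ω) = 133.7 / (0.9585 × 1.99×10^-7) = 7.00×10^8 J/(m²·K).
D = C / (ρ c_p) = 7.00×10^8 / (1023 × 4113) = 166 m.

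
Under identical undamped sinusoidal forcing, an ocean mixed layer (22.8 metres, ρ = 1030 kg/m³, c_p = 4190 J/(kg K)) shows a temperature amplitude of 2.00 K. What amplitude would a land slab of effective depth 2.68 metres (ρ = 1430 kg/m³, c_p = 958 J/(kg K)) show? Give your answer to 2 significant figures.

C_ocean = 9.84×10^7 J/(m²·K); C_land = 3.67×10^6 J/(m²·K).
A ∝ 1/C ⇒ A_land = A_ocean × C_ocean/C_land = 2.00 × 26.8 = 53.6 K.

54 K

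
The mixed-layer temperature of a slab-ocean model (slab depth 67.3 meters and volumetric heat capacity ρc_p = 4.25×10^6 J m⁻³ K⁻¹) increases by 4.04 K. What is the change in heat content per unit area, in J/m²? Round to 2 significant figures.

1.2×10^9

Areal heat capacity C = ρc_p × D = 4.25×10^6 × 67.3 = 2.86×10^8 J/(m^2 K).
ΔQ = C ΔT = 2.86×10^8 × 4.04 = 1.16×10^9 J/m².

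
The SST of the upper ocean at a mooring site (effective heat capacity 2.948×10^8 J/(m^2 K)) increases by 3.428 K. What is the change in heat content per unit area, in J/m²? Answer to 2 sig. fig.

1.0×10^9

Areal heat capacity C = 2.948×10^8 J/(m^2 K) (given).
ΔQ = C ΔT = 2.95×10^8 × 3.428 = 1.01×10^9 J/m².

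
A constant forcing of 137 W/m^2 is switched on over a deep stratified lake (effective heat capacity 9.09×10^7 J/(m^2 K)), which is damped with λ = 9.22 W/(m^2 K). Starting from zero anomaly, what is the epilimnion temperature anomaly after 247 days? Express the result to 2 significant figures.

Areal heat capacity C = 9.09×10^7 J/(m^2 K) (given).
τ = C / λ = 9.09×10^7 / 9.22 = 9.86×10^6 s.
Equilibrium anomaly ΔT_eq = F / λ = 137 / 9.22 = 14.9 K.
t = 247 days = 2.13×10^7 s, so t/τ = 2.16.
ΔT(t) = ΔT_eq (1 − e^(−t/τ)) = 14.9 × (1 − e^−2.16) = 13.2 K.

13 K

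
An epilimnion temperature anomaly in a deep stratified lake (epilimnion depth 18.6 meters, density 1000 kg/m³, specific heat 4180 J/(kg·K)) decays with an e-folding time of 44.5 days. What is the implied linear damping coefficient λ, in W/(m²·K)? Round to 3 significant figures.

Areal heat capacity C = ρ c_p D = 1000 × 4180 × 18.6 = 7.77×10^7 J m⁻² K⁻¹.
τ = 44.5 days = 3.84×10^6 s.
λ = C / τ = 7.77×10^7 / 3.84×10^6 = 20.2 W/(m²·K).

20.2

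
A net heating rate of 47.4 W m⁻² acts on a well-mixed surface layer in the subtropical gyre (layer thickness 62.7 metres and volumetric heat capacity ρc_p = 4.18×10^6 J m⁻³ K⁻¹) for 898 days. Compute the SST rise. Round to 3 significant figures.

Areal heat capacity C = ρc_p × D = 4.18×10^6 × 62.7 = 2.62×10^8 J m⁻² K⁻¹.
Net heat input Q = F Δt = 47.4 × (898 days × 86400 s/day) = 3.68×10^9 J/m².
ΔT = Q / C = 3.68×10^9 / 2.62×10^8 = 14.0 K.

14.0 K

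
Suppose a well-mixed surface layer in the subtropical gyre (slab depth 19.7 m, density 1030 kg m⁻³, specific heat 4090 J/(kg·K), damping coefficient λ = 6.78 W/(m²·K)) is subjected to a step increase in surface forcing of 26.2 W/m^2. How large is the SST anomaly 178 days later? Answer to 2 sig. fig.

2.8 K

Areal heat capacity C = ρ c_p D = 1030 × 4090 × 19.7 = 8.30×10^7 J/(m²·K).
τ = C / λ = 8.30×10^7 / 6.78 = 1.22×10^7 s.
Equilibrium anomaly ΔT_eq = F / λ = 26.2 / 6.78 = 3.86 K.
t = 178 days = 1.54×10^7 s, so t/τ = 1.26.
ΔT(t) = ΔT_eq (1 − e^(−t/τ)) = 3.86 × (1 − e^−1.26) = 2.76 K.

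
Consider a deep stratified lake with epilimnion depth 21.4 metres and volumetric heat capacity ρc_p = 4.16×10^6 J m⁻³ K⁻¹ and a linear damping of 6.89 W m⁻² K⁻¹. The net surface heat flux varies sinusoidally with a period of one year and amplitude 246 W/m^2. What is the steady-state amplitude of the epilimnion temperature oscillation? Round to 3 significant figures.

12.9 K

Areal heat capacity C = ρc_p × D = 4.16×10^6 × 21.4 = 8.90×10^7 J/(m^2 K).
Angular frequency ω = 2π / T = 2π / 3.15×10^7 s = 1.99×10^-7 s⁻¹.
√((Cω)² + λ²) = √((17.7)² + 6.89²) = 19.0 W/(m²·K).
Amplitude A = F₀ / √((Cω)²+λ²) = 246 / 19.0 = 12.9 K.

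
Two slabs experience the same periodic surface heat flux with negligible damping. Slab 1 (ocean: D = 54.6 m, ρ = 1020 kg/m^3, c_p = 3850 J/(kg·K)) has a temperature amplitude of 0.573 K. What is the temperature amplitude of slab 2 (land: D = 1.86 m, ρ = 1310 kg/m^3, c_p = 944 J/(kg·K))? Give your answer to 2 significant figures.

53 K

C_ocean = 2.14×10^8 J/(m²·K); C_land = 2.30×10^6 J/(m²·K).
A ∝ 1/C ⇒ A_land = A_ocean × C_ocean/C_land = 0.573 × 93.2 = 53.4 K.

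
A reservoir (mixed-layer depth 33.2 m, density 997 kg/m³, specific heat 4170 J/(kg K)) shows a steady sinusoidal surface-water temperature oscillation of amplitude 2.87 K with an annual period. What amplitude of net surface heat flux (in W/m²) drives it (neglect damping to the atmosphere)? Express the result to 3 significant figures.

78.9

Areal heat capacity C = ρ c_p D = 997 × 4170 × 33.2 = 1.38×10^8 J/(m²·K).
ω = 2π / 3.15×10^7 s = 1.99×10^-7 s⁻¹.
Cω = 1.38×10^8 × 1.99×10^-7 = 27.5 W/(m²·K).
F₀ = A × Cω = 2.87 × 27.5 = 78.9 W/m².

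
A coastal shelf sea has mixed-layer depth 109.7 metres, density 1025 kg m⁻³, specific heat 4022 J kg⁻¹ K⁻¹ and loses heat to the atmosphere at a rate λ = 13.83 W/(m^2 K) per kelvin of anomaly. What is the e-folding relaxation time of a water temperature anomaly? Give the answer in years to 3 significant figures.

1.04 years

Areal heat capacity C = ρ c_p D = 1025 × 4022 × 109.7 = 4.52×10^8 J/(m²·K).
Relaxation time τ = C / λ = 4.52×10^8 / 13.83 = 3.27×10^7 s.
In years: 3.27×10^7 s / (3.156×10^7 s/year) = 1.04 years.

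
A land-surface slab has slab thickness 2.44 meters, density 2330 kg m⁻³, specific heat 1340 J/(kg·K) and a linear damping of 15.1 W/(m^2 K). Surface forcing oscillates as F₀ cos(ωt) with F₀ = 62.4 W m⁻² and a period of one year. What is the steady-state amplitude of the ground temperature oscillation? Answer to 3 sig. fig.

Areal heat capacity C = ρ c_p D = 2330 × 1340 × 2.44 = 7.62×10^6 J m⁻² K⁻¹.
Angular frequency ω = 2π / T = 2π / 3.15×10^7 s = 1.99×10^-7 s⁻¹.
√((Cω)² + λ²) = √((1.52)² + 15.1²) = 15.2 W/(m²·K).
Amplitude A = F₀ / √((Cω)²+λ²) = 62.4 / 15.2 = 4.11 K.

4.11 K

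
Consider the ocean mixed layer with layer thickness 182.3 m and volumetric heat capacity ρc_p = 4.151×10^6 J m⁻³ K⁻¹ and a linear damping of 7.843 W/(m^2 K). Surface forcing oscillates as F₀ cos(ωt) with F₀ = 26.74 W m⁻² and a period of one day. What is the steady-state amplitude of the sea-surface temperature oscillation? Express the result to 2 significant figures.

Areal heat capacity C = ρc_p × D = 4.151×10^6 × 182.3 = 7.57×10^8 J/(m^2 K).
Angular frequency ω = 2π / T = 2π / 86400 s = 7.27×10^-5 s⁻¹.
√((Cω)² + λ²) = √((55000)² + 7.843²) = 55000 W/(m²·K).
Amplitude A = F₀ / √((Cω)²+λ²) = 26.74 / 55000 = 4.86×10^-4 K.

4.9×10^-4 K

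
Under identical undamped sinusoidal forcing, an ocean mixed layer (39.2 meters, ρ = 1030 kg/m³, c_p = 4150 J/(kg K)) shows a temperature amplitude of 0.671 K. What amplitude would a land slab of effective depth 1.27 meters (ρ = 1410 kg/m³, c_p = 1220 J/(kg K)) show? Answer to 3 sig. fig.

C_ocean = 1.68×10^8 J/(m²·K); C_land = 2.18×10^6 J/(m²·K).
A ∝ 1/C ⇒ A_land = A_ocean × C_ocean/C_land = 0.671 × 76.7 = 51.5 K.

51.5 K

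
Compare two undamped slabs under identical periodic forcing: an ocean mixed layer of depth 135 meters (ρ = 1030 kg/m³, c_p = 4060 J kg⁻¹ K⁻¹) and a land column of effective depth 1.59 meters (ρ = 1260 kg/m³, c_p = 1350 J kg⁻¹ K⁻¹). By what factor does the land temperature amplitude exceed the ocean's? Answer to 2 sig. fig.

C_ocean = 1030 × 4060 × 135 = 5.65×10^8 J/(m²·K).
C_land = 1260 × 1350 × 1.59 = 2.70×10^6 J/(m²·K).
Undamped amplitude ∝ 1/C, so A_land/A_ocean = C_ocean/C_land = 209.

210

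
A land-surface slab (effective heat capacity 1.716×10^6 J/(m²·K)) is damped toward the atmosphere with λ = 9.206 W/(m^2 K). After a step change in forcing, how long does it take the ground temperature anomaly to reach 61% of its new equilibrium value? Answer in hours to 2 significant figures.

Areal heat capacity C = 1.716×10^6 J/(m²·K) (given).
τ = C / λ = 1.72×10^6 / 9.206 = 1.86×10^5 s.
Fraction reached: 1 − e^(−t/τ) = 0.61 ⇒ t = −τ ln(1 − 0.61) = τ × 0.942.
t = 1.76×10^5 s = 48.8 hours.

49 hours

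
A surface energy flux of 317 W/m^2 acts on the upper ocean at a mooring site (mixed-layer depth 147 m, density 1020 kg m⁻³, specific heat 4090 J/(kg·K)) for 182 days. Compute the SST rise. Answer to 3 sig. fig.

Areal heat capacity C = ρ c_p D = 1020 × 4090 × 147 = 6.13×10^8 J m⁻² K⁻¹.
Net heat input Q = F Δt = 317 × (182 days × 86400 s/day) = 4.98×10^9 J/m².
ΔT = Q / C = 4.98×10^9 / 6.13×10^8 = 8.13 K.

8.13 K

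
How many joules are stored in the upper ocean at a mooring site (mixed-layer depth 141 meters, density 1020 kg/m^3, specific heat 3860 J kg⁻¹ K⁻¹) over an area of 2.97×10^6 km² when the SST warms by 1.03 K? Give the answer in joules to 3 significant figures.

Areal heat capacity C = ρ c_p D = 1020 × 3860 × 141 = 5.55×10^8 J/(m²·K).
Heat per unit area: q = C ΔT = 5.55×10^8 × 1.03 = 5.72×10^8 J/m².
Total heat: Q = q × A = 5.72×10^8 × (2.97×10^6 × 10⁶ m²) = 1.70×10^21 J.

1.70×10^21 J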